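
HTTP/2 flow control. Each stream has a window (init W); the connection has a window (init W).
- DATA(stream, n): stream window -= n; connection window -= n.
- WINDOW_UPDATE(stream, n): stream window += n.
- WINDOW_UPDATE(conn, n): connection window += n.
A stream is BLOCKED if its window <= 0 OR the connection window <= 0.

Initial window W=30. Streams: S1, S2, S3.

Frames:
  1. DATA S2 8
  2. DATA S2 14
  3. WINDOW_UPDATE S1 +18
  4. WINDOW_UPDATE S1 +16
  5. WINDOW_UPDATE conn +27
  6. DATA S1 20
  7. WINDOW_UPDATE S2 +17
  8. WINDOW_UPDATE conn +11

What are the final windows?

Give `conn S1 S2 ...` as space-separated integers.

Answer: 26 44 25 30

Derivation:
Op 1: conn=22 S1=30 S2=22 S3=30 blocked=[]
Op 2: conn=8 S1=30 S2=8 S3=30 blocked=[]
Op 3: conn=8 S1=48 S2=8 S3=30 blocked=[]
Op 4: conn=8 S1=64 S2=8 S3=30 blocked=[]
Op 5: conn=35 S1=64 S2=8 S3=30 blocked=[]
Op 6: conn=15 S1=44 S2=8 S3=30 blocked=[]
Op 7: conn=15 S1=44 S2=25 S3=30 blocked=[]
Op 8: conn=26 S1=44 S2=25 S3=30 blocked=[]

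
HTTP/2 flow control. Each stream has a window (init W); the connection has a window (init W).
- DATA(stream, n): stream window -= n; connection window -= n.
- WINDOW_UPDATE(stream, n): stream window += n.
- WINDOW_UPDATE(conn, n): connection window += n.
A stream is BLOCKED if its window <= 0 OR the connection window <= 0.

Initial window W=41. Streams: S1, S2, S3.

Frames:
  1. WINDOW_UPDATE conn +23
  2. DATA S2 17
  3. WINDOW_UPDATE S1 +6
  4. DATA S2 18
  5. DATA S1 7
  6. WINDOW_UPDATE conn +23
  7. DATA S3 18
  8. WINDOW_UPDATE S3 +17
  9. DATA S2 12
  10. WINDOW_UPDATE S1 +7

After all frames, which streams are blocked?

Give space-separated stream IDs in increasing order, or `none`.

Answer: S2

Derivation:
Op 1: conn=64 S1=41 S2=41 S3=41 blocked=[]
Op 2: conn=47 S1=41 S2=24 S3=41 blocked=[]
Op 3: conn=47 S1=47 S2=24 S3=41 blocked=[]
Op 4: conn=29 S1=47 S2=6 S3=41 blocked=[]
Op 5: conn=22 S1=40 S2=6 S3=41 blocked=[]
Op 6: conn=45 S1=40 S2=6 S3=41 blocked=[]
Op 7: conn=27 S1=40 S2=6 S3=23 blocked=[]
Op 8: conn=27 S1=40 S2=6 S3=40 blocked=[]
Op 9: conn=15 S1=40 S2=-6 S3=40 blocked=[2]
Op 10: conn=15 S1=47 S2=-6 S3=40 blocked=[2]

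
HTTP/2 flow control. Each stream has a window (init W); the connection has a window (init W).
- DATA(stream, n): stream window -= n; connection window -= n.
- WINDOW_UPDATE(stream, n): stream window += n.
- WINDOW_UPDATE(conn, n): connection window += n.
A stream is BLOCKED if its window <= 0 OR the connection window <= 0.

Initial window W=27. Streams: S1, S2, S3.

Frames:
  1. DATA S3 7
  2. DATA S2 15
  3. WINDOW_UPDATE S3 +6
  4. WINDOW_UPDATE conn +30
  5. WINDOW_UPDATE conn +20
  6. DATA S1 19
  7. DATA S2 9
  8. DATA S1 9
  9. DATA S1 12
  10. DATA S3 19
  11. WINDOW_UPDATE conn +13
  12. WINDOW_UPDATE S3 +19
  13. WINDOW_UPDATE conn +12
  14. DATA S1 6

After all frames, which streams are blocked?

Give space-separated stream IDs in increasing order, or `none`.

Op 1: conn=20 S1=27 S2=27 S3=20 blocked=[]
Op 2: conn=5 S1=27 S2=12 S3=20 blocked=[]
Op 3: conn=5 S1=27 S2=12 S3=26 blocked=[]
Op 4: conn=35 S1=27 S2=12 S3=26 blocked=[]
Op 5: conn=55 S1=27 S2=12 S3=26 blocked=[]
Op 6: conn=36 S1=8 S2=12 S3=26 blocked=[]
Op 7: conn=27 S1=8 S2=3 S3=26 blocked=[]
Op 8: conn=18 S1=-1 S2=3 S3=26 blocked=[1]
Op 9: conn=6 S1=-13 S2=3 S3=26 blocked=[1]
Op 10: conn=-13 S1=-13 S2=3 S3=7 blocked=[1, 2, 3]
Op 11: conn=0 S1=-13 S2=3 S3=7 blocked=[1, 2, 3]
Op 12: conn=0 S1=-13 S2=3 S3=26 blocked=[1, 2, 3]
Op 13: conn=12 S1=-13 S2=3 S3=26 blocked=[1]
Op 14: conn=6 S1=-19 S2=3 S3=26 blocked=[1]

Answer: S1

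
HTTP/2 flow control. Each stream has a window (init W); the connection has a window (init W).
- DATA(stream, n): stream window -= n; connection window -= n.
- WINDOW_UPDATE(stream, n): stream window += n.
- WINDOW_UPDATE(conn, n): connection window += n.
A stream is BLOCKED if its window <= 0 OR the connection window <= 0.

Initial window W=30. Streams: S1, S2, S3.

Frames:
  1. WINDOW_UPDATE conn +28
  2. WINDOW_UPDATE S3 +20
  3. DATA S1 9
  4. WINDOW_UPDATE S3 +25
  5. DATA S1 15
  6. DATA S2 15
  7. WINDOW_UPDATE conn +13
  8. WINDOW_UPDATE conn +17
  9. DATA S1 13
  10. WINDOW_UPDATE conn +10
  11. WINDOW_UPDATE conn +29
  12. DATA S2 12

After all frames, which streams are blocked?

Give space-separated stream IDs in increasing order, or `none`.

Op 1: conn=58 S1=30 S2=30 S3=30 blocked=[]
Op 2: conn=58 S1=30 S2=30 S3=50 blocked=[]
Op 3: conn=49 S1=21 S2=30 S3=50 blocked=[]
Op 4: conn=49 S1=21 S2=30 S3=75 blocked=[]
Op 5: conn=34 S1=6 S2=30 S3=75 blocked=[]
Op 6: conn=19 S1=6 S2=15 S3=75 blocked=[]
Op 7: conn=32 S1=6 S2=15 S3=75 blocked=[]
Op 8: conn=49 S1=6 S2=15 S3=75 blocked=[]
Op 9: conn=36 S1=-7 S2=15 S3=75 blocked=[1]
Op 10: conn=46 S1=-7 S2=15 S3=75 blocked=[1]
Op 11: conn=75 S1=-7 S2=15 S3=75 blocked=[1]
Op 12: conn=63 S1=-7 S2=3 S3=75 blocked=[1]

Answer: S1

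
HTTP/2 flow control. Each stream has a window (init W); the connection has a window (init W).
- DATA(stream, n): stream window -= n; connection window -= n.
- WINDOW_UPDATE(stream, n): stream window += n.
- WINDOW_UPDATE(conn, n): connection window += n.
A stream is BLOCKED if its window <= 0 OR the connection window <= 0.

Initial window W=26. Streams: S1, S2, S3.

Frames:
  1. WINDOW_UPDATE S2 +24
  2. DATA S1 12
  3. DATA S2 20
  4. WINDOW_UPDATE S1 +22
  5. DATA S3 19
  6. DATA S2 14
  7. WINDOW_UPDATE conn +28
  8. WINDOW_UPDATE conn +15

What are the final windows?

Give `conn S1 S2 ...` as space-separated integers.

Op 1: conn=26 S1=26 S2=50 S3=26 blocked=[]
Op 2: conn=14 S1=14 S2=50 S3=26 blocked=[]
Op 3: conn=-6 S1=14 S2=30 S3=26 blocked=[1, 2, 3]
Op 4: conn=-6 S1=36 S2=30 S3=26 blocked=[1, 2, 3]
Op 5: conn=-25 S1=36 S2=30 S3=7 blocked=[1, 2, 3]
Op 6: conn=-39 S1=36 S2=16 S3=7 blocked=[1, 2, 3]
Op 7: conn=-11 S1=36 S2=16 S3=7 blocked=[1, 2, 3]
Op 8: conn=4 S1=36 S2=16 S3=7 blocked=[]

Answer: 4 36 16 7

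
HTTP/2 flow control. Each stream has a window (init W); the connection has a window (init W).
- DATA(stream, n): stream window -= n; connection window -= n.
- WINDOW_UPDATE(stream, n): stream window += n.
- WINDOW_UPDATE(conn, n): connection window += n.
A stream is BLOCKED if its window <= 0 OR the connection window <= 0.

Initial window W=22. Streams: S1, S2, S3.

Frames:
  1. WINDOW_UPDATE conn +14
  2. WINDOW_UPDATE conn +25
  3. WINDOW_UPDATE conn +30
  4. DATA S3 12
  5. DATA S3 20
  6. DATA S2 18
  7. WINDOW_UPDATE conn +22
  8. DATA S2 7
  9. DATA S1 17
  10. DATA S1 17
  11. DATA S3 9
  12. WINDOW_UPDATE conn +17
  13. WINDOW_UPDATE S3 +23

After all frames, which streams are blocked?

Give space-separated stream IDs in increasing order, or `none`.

Answer: S1 S2

Derivation:
Op 1: conn=36 S1=22 S2=22 S3=22 blocked=[]
Op 2: conn=61 S1=22 S2=22 S3=22 blocked=[]
Op 3: conn=91 S1=22 S2=22 S3=22 blocked=[]
Op 4: conn=79 S1=22 S2=22 S3=10 blocked=[]
Op 5: conn=59 S1=22 S2=22 S3=-10 blocked=[3]
Op 6: conn=41 S1=22 S2=4 S3=-10 blocked=[3]
Op 7: conn=63 S1=22 S2=4 S3=-10 blocked=[3]
Op 8: conn=56 S1=22 S2=-3 S3=-10 blocked=[2, 3]
Op 9: conn=39 S1=5 S2=-3 S3=-10 blocked=[2, 3]
Op 10: conn=22 S1=-12 S2=-3 S3=-10 blocked=[1, 2, 3]
Op 11: conn=13 S1=-12 S2=-3 S3=-19 blocked=[1, 2, 3]
Op 12: conn=30 S1=-12 S2=-3 S3=-19 blocked=[1, 2, 3]
Op 13: conn=30 S1=-12 S2=-3 S3=4 blocked=[1, 2]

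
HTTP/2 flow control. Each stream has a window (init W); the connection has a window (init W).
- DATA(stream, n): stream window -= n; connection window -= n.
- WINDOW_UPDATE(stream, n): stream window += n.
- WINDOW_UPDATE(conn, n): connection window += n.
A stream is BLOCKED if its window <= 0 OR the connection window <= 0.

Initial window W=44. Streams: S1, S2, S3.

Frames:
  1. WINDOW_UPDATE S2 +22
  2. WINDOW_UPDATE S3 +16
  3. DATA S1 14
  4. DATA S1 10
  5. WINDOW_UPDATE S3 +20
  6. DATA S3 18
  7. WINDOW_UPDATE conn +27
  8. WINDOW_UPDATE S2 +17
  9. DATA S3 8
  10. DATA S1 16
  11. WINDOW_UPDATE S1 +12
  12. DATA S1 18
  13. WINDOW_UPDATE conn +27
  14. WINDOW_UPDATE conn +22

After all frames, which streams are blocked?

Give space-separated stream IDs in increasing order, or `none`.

Op 1: conn=44 S1=44 S2=66 S3=44 blocked=[]
Op 2: conn=44 S1=44 S2=66 S3=60 blocked=[]
Op 3: conn=30 S1=30 S2=66 S3=60 blocked=[]
Op 4: conn=20 S1=20 S2=66 S3=60 blocked=[]
Op 5: conn=20 S1=20 S2=66 S3=80 blocked=[]
Op 6: conn=2 S1=20 S2=66 S3=62 blocked=[]
Op 7: conn=29 S1=20 S2=66 S3=62 blocked=[]
Op 8: conn=29 S1=20 S2=83 S3=62 blocked=[]
Op 9: conn=21 S1=20 S2=83 S3=54 blocked=[]
Op 10: conn=5 S1=4 S2=83 S3=54 blocked=[]
Op 11: conn=5 S1=16 S2=83 S3=54 blocked=[]
Op 12: conn=-13 S1=-2 S2=83 S3=54 blocked=[1, 2, 3]
Op 13: conn=14 S1=-2 S2=83 S3=54 blocked=[1]
Op 14: conn=36 S1=-2 S2=83 S3=54 blocked=[1]

Answer: S1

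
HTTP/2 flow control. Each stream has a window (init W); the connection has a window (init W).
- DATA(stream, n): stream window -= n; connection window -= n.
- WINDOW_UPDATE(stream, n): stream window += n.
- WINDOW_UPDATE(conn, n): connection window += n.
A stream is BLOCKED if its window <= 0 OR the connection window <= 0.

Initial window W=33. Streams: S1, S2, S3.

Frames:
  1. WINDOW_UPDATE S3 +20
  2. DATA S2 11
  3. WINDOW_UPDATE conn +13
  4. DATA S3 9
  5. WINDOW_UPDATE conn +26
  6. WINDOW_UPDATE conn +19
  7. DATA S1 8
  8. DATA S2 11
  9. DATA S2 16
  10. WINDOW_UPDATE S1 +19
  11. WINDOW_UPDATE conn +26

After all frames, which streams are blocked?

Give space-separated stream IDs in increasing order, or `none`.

Op 1: conn=33 S1=33 S2=33 S3=53 blocked=[]
Op 2: conn=22 S1=33 S2=22 S3=53 blocked=[]
Op 3: conn=35 S1=33 S2=22 S3=53 blocked=[]
Op 4: conn=26 S1=33 S2=22 S3=44 blocked=[]
Op 5: conn=52 S1=33 S2=22 S3=44 blocked=[]
Op 6: conn=71 S1=33 S2=22 S3=44 blocked=[]
Op 7: conn=63 S1=25 S2=22 S3=44 blocked=[]
Op 8: conn=52 S1=25 S2=11 S3=44 blocked=[]
Op 9: conn=36 S1=25 S2=-5 S3=44 blocked=[2]
Op 10: conn=36 S1=44 S2=-5 S3=44 blocked=[2]
Op 11: conn=62 S1=44 S2=-5 S3=44 blocked=[2]

Answer: S2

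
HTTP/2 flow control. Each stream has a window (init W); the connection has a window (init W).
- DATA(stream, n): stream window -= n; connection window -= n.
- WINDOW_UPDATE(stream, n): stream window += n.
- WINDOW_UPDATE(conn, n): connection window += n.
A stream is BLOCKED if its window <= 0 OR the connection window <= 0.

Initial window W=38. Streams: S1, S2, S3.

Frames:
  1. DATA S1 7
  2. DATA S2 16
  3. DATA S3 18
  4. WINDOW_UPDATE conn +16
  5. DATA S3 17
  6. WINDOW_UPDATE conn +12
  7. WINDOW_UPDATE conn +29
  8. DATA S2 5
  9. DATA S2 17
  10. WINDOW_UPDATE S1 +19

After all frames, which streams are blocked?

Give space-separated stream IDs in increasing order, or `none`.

Answer: S2

Derivation:
Op 1: conn=31 S1=31 S2=38 S3=38 blocked=[]
Op 2: conn=15 S1=31 S2=22 S3=38 blocked=[]
Op 3: conn=-3 S1=31 S2=22 S3=20 blocked=[1, 2, 3]
Op 4: conn=13 S1=31 S2=22 S3=20 blocked=[]
Op 5: conn=-4 S1=31 S2=22 S3=3 blocked=[1, 2, 3]
Op 6: conn=8 S1=31 S2=22 S3=3 blocked=[]
Op 7: conn=37 S1=31 S2=22 S3=3 blocked=[]
Op 8: conn=32 S1=31 S2=17 S3=3 blocked=[]
Op 9: conn=15 S1=31 S2=0 S3=3 blocked=[2]
Op 10: conn=15 S1=50 S2=0 S3=3 blocked=[2]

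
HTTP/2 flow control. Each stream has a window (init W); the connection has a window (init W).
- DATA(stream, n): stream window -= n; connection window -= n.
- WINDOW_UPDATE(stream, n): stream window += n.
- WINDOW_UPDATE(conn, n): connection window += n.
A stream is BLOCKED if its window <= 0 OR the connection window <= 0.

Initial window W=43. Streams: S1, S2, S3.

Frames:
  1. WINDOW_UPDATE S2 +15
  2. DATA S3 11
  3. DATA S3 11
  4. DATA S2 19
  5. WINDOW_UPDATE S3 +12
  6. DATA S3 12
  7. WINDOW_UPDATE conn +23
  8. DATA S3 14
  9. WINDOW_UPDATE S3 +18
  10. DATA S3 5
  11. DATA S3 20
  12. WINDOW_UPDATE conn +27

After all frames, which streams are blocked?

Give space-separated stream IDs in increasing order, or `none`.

Op 1: conn=43 S1=43 S2=58 S3=43 blocked=[]
Op 2: conn=32 S1=43 S2=58 S3=32 blocked=[]
Op 3: conn=21 S1=43 S2=58 S3=21 blocked=[]
Op 4: conn=2 S1=43 S2=39 S3=21 blocked=[]
Op 5: conn=2 S1=43 S2=39 S3=33 blocked=[]
Op 6: conn=-10 S1=43 S2=39 S3=21 blocked=[1, 2, 3]
Op 7: conn=13 S1=43 S2=39 S3=21 blocked=[]
Op 8: conn=-1 S1=43 S2=39 S3=7 blocked=[1, 2, 3]
Op 9: conn=-1 S1=43 S2=39 S3=25 blocked=[1, 2, 3]
Op 10: conn=-6 S1=43 S2=39 S3=20 blocked=[1, 2, 3]
Op 11: conn=-26 S1=43 S2=39 S3=0 blocked=[1, 2, 3]
Op 12: conn=1 S1=43 S2=39 S3=0 blocked=[3]

Answer: S3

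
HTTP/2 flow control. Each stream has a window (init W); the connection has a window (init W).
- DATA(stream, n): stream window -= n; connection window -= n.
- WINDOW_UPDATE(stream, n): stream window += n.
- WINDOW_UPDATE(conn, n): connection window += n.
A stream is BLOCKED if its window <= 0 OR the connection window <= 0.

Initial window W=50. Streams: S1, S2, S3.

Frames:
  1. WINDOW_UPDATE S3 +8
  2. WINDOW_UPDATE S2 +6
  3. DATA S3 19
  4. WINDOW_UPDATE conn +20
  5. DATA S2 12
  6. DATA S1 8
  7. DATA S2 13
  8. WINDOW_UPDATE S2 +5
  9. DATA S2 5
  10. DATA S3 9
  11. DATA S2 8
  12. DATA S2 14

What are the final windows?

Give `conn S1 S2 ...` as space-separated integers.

Op 1: conn=50 S1=50 S2=50 S3=58 blocked=[]
Op 2: conn=50 S1=50 S2=56 S3=58 blocked=[]
Op 3: conn=31 S1=50 S2=56 S3=39 blocked=[]
Op 4: conn=51 S1=50 S2=56 S3=39 blocked=[]
Op 5: conn=39 S1=50 S2=44 S3=39 blocked=[]
Op 6: conn=31 S1=42 S2=44 S3=39 blocked=[]
Op 7: conn=18 S1=42 S2=31 S3=39 blocked=[]
Op 8: conn=18 S1=42 S2=36 S3=39 blocked=[]
Op 9: conn=13 S1=42 S2=31 S3=39 blocked=[]
Op 10: conn=4 S1=42 S2=31 S3=30 blocked=[]
Op 11: conn=-4 S1=42 S2=23 S3=30 blocked=[1, 2, 3]
Op 12: conn=-18 S1=42 S2=9 S3=30 blocked=[1, 2, 3]

Answer: -18 42 9 30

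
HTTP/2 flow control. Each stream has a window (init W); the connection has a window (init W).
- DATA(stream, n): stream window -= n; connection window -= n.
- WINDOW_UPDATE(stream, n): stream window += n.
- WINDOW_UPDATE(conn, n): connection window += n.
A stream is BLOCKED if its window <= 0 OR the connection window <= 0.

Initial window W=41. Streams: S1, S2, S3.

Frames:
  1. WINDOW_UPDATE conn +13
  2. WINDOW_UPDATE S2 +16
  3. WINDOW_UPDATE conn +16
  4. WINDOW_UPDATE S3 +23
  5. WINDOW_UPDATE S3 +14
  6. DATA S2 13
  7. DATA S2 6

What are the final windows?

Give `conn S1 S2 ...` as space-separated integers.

Op 1: conn=54 S1=41 S2=41 S3=41 blocked=[]
Op 2: conn=54 S1=41 S2=57 S3=41 blocked=[]
Op 3: conn=70 S1=41 S2=57 S3=41 blocked=[]
Op 4: conn=70 S1=41 S2=57 S3=64 blocked=[]
Op 5: conn=70 S1=41 S2=57 S3=78 blocked=[]
Op 6: conn=57 S1=41 S2=44 S3=78 blocked=[]
Op 7: conn=51 S1=41 S2=38 S3=78 blocked=[]

Answer: 51 41 38 78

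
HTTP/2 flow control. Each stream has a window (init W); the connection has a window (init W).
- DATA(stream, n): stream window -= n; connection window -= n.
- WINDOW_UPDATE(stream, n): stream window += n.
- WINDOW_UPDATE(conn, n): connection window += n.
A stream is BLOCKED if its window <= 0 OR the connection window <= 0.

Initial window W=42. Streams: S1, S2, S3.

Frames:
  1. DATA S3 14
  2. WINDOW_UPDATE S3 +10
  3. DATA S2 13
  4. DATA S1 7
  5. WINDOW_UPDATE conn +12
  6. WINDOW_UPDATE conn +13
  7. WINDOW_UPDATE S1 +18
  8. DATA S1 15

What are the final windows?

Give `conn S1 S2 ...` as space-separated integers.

Op 1: conn=28 S1=42 S2=42 S3=28 blocked=[]
Op 2: conn=28 S1=42 S2=42 S3=38 blocked=[]
Op 3: conn=15 S1=42 S2=29 S3=38 blocked=[]
Op 4: conn=8 S1=35 S2=29 S3=38 blocked=[]
Op 5: conn=20 S1=35 S2=29 S3=38 blocked=[]
Op 6: conn=33 S1=35 S2=29 S3=38 blocked=[]
Op 7: conn=33 S1=53 S2=29 S3=38 blocked=[]
Op 8: conn=18 S1=38 S2=29 S3=38 blocked=[]

Answer: 18 38 29 38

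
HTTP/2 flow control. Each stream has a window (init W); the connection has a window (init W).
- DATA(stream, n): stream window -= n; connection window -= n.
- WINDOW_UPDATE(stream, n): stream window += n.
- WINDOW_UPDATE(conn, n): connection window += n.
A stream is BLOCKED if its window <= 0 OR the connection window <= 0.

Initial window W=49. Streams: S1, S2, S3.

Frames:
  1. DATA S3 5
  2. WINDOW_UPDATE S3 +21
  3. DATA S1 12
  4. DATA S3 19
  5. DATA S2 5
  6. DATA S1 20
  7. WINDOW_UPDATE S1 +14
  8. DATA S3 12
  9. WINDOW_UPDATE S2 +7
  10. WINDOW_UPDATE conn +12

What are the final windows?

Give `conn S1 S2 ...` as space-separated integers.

Answer: -12 31 51 34

Derivation:
Op 1: conn=44 S1=49 S2=49 S3=44 blocked=[]
Op 2: conn=44 S1=49 S2=49 S3=65 blocked=[]
Op 3: conn=32 S1=37 S2=49 S3=65 blocked=[]
Op 4: conn=13 S1=37 S2=49 S3=46 blocked=[]
Op 5: conn=8 S1=37 S2=44 S3=46 blocked=[]
Op 6: conn=-12 S1=17 S2=44 S3=46 blocked=[1, 2, 3]
Op 7: conn=-12 S1=31 S2=44 S3=46 blocked=[1, 2, 3]
Op 8: conn=-24 S1=31 S2=44 S3=34 blocked=[1, 2, 3]
Op 9: conn=-24 S1=31 S2=51 S3=34 blocked=[1, 2, 3]
Op 10: conn=-12 S1=31 S2=51 S3=34 blocked=[1, 2, 3]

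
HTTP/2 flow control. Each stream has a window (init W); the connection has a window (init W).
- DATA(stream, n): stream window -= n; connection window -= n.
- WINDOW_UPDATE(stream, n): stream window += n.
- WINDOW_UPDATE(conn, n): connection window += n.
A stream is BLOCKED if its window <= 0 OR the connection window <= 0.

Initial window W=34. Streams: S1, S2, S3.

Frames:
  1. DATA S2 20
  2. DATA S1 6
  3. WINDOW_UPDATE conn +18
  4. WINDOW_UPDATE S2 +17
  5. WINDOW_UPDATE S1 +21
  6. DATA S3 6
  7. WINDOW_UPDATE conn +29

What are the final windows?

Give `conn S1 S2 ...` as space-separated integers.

Op 1: conn=14 S1=34 S2=14 S3=34 blocked=[]
Op 2: conn=8 S1=28 S2=14 S3=34 blocked=[]
Op 3: conn=26 S1=28 S2=14 S3=34 blocked=[]
Op 4: conn=26 S1=28 S2=31 S3=34 blocked=[]
Op 5: conn=26 S1=49 S2=31 S3=34 blocked=[]
Op 6: conn=20 S1=49 S2=31 S3=28 blocked=[]
Op 7: conn=49 S1=49 S2=31 S3=28 blocked=[]

Answer: 49 49 31 28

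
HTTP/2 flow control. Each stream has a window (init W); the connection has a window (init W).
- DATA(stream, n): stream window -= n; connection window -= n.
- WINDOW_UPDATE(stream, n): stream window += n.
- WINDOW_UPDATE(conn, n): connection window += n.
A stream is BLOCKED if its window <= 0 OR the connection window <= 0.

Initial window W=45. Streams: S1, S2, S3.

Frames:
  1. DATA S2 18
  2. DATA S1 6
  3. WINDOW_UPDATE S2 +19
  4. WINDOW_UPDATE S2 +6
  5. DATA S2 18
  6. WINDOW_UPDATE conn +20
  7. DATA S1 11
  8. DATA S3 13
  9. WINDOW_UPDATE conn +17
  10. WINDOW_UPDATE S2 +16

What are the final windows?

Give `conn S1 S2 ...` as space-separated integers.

Answer: 16 28 50 32

Derivation:
Op 1: conn=27 S1=45 S2=27 S3=45 blocked=[]
Op 2: conn=21 S1=39 S2=27 S3=45 blocked=[]
Op 3: conn=21 S1=39 S2=46 S3=45 blocked=[]
Op 4: conn=21 S1=39 S2=52 S3=45 blocked=[]
Op 5: conn=3 S1=39 S2=34 S3=45 blocked=[]
Op 6: conn=23 S1=39 S2=34 S3=45 blocked=[]
Op 7: conn=12 S1=28 S2=34 S3=45 blocked=[]
Op 8: conn=-1 S1=28 S2=34 S3=32 blocked=[1, 2, 3]
Op 9: conn=16 S1=28 S2=34 S3=32 blocked=[]
Op 10: conn=16 S1=28 S2=50 S3=32 blocked=[]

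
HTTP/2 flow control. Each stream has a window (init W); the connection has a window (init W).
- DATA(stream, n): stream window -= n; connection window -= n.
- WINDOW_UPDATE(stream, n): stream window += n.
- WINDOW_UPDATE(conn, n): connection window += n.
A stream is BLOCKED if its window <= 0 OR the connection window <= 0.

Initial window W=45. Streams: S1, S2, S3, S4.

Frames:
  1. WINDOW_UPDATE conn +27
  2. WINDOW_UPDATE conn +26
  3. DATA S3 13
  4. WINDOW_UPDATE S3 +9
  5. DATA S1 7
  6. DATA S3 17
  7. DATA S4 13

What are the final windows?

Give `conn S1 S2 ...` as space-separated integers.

Answer: 48 38 45 24 32

Derivation:
Op 1: conn=72 S1=45 S2=45 S3=45 S4=45 blocked=[]
Op 2: conn=98 S1=45 S2=45 S3=45 S4=45 blocked=[]
Op 3: conn=85 S1=45 S2=45 S3=32 S4=45 blocked=[]
Op 4: conn=85 S1=45 S2=45 S3=41 S4=45 blocked=[]
Op 5: conn=78 S1=38 S2=45 S3=41 S4=45 blocked=[]
Op 6: conn=61 S1=38 S2=45 S3=24 S4=45 blocked=[]
Op 7: conn=48 S1=38 S2=45 S3=24 S4=32 blocked=[]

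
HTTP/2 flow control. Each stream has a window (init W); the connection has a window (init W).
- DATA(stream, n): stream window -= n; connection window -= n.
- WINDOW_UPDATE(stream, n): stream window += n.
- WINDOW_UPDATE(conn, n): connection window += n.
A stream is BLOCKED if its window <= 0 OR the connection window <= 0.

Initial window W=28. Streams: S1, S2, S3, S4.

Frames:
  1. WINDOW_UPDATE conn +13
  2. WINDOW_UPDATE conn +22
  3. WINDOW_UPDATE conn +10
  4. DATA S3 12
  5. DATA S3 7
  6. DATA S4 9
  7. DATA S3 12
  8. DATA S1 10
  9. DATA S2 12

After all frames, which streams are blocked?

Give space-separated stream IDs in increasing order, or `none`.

Op 1: conn=41 S1=28 S2=28 S3=28 S4=28 blocked=[]
Op 2: conn=63 S1=28 S2=28 S3=28 S4=28 blocked=[]
Op 3: conn=73 S1=28 S2=28 S3=28 S4=28 blocked=[]
Op 4: conn=61 S1=28 S2=28 S3=16 S4=28 blocked=[]
Op 5: conn=54 S1=28 S2=28 S3=9 S4=28 blocked=[]
Op 6: conn=45 S1=28 S2=28 S3=9 S4=19 blocked=[]
Op 7: conn=33 S1=28 S2=28 S3=-3 S4=19 blocked=[3]
Op 8: conn=23 S1=18 S2=28 S3=-3 S4=19 blocked=[3]
Op 9: conn=11 S1=18 S2=16 S3=-3 S4=19 blocked=[3]

Answer: S3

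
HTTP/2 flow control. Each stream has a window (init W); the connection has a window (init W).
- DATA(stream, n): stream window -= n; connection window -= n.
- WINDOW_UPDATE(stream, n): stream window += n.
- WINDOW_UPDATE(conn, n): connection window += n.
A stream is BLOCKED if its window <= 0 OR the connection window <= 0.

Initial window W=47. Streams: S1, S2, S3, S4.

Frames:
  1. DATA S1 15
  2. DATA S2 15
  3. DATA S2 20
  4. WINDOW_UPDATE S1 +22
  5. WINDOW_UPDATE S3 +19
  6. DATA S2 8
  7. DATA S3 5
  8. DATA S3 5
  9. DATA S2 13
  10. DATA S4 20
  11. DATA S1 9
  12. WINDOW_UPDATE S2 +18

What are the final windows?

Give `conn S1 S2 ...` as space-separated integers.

Op 1: conn=32 S1=32 S2=47 S3=47 S4=47 blocked=[]
Op 2: conn=17 S1=32 S2=32 S3=47 S4=47 blocked=[]
Op 3: conn=-3 S1=32 S2=12 S3=47 S4=47 blocked=[1, 2, 3, 4]
Op 4: conn=-3 S1=54 S2=12 S3=47 S4=47 blocked=[1, 2, 3, 4]
Op 5: conn=-3 S1=54 S2=12 S3=66 S4=47 blocked=[1, 2, 3, 4]
Op 6: conn=-11 S1=54 S2=4 S3=66 S4=47 blocked=[1, 2, 3, 4]
Op 7: conn=-16 S1=54 S2=4 S3=61 S4=47 blocked=[1, 2, 3, 4]
Op 8: conn=-21 S1=54 S2=4 S3=56 S4=47 blocked=[1, 2, 3, 4]
Op 9: conn=-34 S1=54 S2=-9 S3=56 S4=47 blocked=[1, 2, 3, 4]
Op 10: conn=-54 S1=54 S2=-9 S3=56 S4=27 blocked=[1, 2, 3, 4]
Op 11: conn=-63 S1=45 S2=-9 S3=56 S4=27 blocked=[1, 2, 3, 4]
Op 12: conn=-63 S1=45 S2=9 S3=56 S4=27 blocked=[1, 2, 3, 4]

Answer: -63 45 9 56 27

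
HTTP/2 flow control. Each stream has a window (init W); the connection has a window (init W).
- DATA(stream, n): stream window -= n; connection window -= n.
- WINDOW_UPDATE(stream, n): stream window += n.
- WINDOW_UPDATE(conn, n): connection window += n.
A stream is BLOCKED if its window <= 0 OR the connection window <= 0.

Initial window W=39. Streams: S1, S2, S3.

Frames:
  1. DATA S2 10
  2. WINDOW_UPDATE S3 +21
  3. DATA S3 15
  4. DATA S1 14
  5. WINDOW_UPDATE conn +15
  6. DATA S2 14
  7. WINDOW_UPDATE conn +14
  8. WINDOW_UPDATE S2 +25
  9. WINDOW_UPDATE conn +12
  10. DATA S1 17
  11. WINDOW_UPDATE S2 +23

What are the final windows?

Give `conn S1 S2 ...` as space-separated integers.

Answer: 10 8 63 45

Derivation:
Op 1: conn=29 S1=39 S2=29 S3=39 blocked=[]
Op 2: conn=29 S1=39 S2=29 S3=60 blocked=[]
Op 3: conn=14 S1=39 S2=29 S3=45 blocked=[]
Op 4: conn=0 S1=25 S2=29 S3=45 blocked=[1, 2, 3]
Op 5: conn=15 S1=25 S2=29 S3=45 blocked=[]
Op 6: conn=1 S1=25 S2=15 S3=45 blocked=[]
Op 7: conn=15 S1=25 S2=15 S3=45 blocked=[]
Op 8: conn=15 S1=25 S2=40 S3=45 blocked=[]
Op 9: conn=27 S1=25 S2=40 S3=45 blocked=[]
Op 10: conn=10 S1=8 S2=40 S3=45 blocked=[]
Op 11: conn=10 S1=8 S2=63 S3=45 blocked=[]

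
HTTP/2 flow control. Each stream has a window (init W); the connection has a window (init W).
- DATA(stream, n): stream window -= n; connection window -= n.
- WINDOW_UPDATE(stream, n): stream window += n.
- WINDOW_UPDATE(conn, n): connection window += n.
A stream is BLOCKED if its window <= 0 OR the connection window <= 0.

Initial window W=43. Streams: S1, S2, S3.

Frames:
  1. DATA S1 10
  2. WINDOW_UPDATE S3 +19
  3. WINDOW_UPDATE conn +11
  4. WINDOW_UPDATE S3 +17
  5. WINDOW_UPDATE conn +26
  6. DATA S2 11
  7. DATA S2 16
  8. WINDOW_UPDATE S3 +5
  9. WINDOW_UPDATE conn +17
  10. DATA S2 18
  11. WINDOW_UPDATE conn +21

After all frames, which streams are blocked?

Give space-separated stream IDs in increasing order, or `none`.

Answer: S2

Derivation:
Op 1: conn=33 S1=33 S2=43 S3=43 blocked=[]
Op 2: conn=33 S1=33 S2=43 S3=62 blocked=[]
Op 3: conn=44 S1=33 S2=43 S3=62 blocked=[]
Op 4: conn=44 S1=33 S2=43 S3=79 blocked=[]
Op 5: conn=70 S1=33 S2=43 S3=79 blocked=[]
Op 6: conn=59 S1=33 S2=32 S3=79 blocked=[]
Op 7: conn=43 S1=33 S2=16 S3=79 blocked=[]
Op 8: conn=43 S1=33 S2=16 S3=84 blocked=[]
Op 9: conn=60 S1=33 S2=16 S3=84 blocked=[]
Op 10: conn=42 S1=33 S2=-2 S3=84 blocked=[2]
Op 11: conn=63 S1=33 S2=-2 S3=84 blocked=[2]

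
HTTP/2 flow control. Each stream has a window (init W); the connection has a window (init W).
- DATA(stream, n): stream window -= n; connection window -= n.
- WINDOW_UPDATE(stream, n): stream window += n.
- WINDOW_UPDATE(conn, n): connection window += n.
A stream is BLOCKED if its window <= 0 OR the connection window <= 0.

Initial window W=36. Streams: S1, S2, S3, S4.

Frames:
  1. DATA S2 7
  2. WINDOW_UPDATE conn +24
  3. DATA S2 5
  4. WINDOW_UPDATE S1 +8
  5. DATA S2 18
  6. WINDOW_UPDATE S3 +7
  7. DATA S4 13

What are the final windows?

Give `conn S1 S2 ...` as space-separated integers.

Op 1: conn=29 S1=36 S2=29 S3=36 S4=36 blocked=[]
Op 2: conn=53 S1=36 S2=29 S3=36 S4=36 blocked=[]
Op 3: conn=48 S1=36 S2=24 S3=36 S4=36 blocked=[]
Op 4: conn=48 S1=44 S2=24 S3=36 S4=36 blocked=[]
Op 5: conn=30 S1=44 S2=6 S3=36 S4=36 blocked=[]
Op 6: conn=30 S1=44 S2=6 S3=43 S4=36 blocked=[]
Op 7: conn=17 S1=44 S2=6 S3=43 S4=23 blocked=[]

Answer: 17 44 6 43 23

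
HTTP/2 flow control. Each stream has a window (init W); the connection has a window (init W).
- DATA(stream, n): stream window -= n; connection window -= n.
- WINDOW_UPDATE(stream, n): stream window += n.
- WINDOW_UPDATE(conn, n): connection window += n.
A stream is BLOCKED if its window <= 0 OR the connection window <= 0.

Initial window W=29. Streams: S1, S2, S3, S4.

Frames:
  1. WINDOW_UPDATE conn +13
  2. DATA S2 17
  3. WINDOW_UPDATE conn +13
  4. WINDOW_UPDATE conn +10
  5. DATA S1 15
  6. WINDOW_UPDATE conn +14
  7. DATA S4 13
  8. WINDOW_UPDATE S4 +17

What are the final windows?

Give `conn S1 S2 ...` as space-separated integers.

Op 1: conn=42 S1=29 S2=29 S3=29 S4=29 blocked=[]
Op 2: conn=25 S1=29 S2=12 S3=29 S4=29 blocked=[]
Op 3: conn=38 S1=29 S2=12 S3=29 S4=29 blocked=[]
Op 4: conn=48 S1=29 S2=12 S3=29 S4=29 blocked=[]
Op 5: conn=33 S1=14 S2=12 S3=29 S4=29 blocked=[]
Op 6: conn=47 S1=14 S2=12 S3=29 S4=29 blocked=[]
Op 7: conn=34 S1=14 S2=12 S3=29 S4=16 blocked=[]
Op 8: conn=34 S1=14 S2=12 S3=29 S4=33 blocked=[]

Answer: 34 14 12 29 33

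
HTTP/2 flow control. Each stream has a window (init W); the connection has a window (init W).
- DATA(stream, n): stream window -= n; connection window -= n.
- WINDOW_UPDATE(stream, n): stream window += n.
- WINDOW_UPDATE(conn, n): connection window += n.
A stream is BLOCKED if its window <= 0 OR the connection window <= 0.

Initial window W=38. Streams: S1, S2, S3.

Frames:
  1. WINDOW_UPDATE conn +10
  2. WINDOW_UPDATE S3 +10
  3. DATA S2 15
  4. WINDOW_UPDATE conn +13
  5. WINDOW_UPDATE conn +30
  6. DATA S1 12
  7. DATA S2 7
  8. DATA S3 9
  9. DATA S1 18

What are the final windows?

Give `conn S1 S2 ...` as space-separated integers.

Op 1: conn=48 S1=38 S2=38 S3=38 blocked=[]
Op 2: conn=48 S1=38 S2=38 S3=48 blocked=[]
Op 3: conn=33 S1=38 S2=23 S3=48 blocked=[]
Op 4: conn=46 S1=38 S2=23 S3=48 blocked=[]
Op 5: conn=76 S1=38 S2=23 S3=48 blocked=[]
Op 6: conn=64 S1=26 S2=23 S3=48 blocked=[]
Op 7: conn=57 S1=26 S2=16 S3=48 blocked=[]
Op 8: conn=48 S1=26 S2=16 S3=39 blocked=[]
Op 9: conn=30 S1=8 S2=16 S3=39 blocked=[]

Answer: 30 8 16 39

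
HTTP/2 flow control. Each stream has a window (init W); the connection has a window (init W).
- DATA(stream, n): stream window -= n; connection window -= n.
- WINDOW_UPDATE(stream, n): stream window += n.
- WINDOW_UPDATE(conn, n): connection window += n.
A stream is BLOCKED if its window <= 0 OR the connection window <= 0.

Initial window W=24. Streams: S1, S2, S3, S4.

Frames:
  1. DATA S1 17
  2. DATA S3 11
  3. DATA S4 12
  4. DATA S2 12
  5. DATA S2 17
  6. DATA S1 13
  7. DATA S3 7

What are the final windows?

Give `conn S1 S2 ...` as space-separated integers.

Answer: -65 -6 -5 6 12

Derivation:
Op 1: conn=7 S1=7 S2=24 S3=24 S4=24 blocked=[]
Op 2: conn=-4 S1=7 S2=24 S3=13 S4=24 blocked=[1, 2, 3, 4]
Op 3: conn=-16 S1=7 S2=24 S3=13 S4=12 blocked=[1, 2, 3, 4]
Op 4: conn=-28 S1=7 S2=12 S3=13 S4=12 blocked=[1, 2, 3, 4]
Op 5: conn=-45 S1=7 S2=-5 S3=13 S4=12 blocked=[1, 2, 3, 4]
Op 6: conn=-58 S1=-6 S2=-5 S3=13 S4=12 blocked=[1, 2, 3, 4]
Op 7: conn=-65 S1=-6 S2=-5 S3=6 S4=12 blocked=[1, 2, 3, 4]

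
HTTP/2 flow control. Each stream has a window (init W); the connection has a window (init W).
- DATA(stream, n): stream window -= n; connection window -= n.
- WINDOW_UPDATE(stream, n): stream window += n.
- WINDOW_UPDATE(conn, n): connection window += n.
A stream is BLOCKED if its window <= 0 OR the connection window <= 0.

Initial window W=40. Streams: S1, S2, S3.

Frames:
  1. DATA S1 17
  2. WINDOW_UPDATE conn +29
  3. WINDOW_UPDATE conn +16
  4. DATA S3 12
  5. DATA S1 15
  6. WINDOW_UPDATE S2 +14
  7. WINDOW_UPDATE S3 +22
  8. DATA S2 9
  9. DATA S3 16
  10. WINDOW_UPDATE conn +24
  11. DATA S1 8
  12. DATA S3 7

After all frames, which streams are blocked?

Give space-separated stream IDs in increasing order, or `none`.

Op 1: conn=23 S1=23 S2=40 S3=40 blocked=[]
Op 2: conn=52 S1=23 S2=40 S3=40 blocked=[]
Op 3: conn=68 S1=23 S2=40 S3=40 blocked=[]
Op 4: conn=56 S1=23 S2=40 S3=28 blocked=[]
Op 5: conn=41 S1=8 S2=40 S3=28 blocked=[]
Op 6: conn=41 S1=8 S2=54 S3=28 blocked=[]
Op 7: conn=41 S1=8 S2=54 S3=50 blocked=[]
Op 8: conn=32 S1=8 S2=45 S3=50 blocked=[]
Op 9: conn=16 S1=8 S2=45 S3=34 blocked=[]
Op 10: conn=40 S1=8 S2=45 S3=34 blocked=[]
Op 11: conn=32 S1=0 S2=45 S3=34 blocked=[1]
Op 12: conn=25 S1=0 S2=45 S3=27 blocked=[1]

Answer: S1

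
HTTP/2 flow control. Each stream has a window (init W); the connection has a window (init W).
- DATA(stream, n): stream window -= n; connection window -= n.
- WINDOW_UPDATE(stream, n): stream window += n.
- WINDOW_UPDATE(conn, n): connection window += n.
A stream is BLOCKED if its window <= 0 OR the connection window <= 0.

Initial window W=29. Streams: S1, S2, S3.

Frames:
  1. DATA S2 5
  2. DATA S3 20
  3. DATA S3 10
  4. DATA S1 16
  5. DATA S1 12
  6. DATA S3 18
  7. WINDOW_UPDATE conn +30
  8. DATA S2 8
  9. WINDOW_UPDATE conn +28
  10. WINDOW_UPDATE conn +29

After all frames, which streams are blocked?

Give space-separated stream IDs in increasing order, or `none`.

Answer: S3

Derivation:
Op 1: conn=24 S1=29 S2=24 S3=29 blocked=[]
Op 2: conn=4 S1=29 S2=24 S3=9 blocked=[]
Op 3: conn=-6 S1=29 S2=24 S3=-1 blocked=[1, 2, 3]
Op 4: conn=-22 S1=13 S2=24 S3=-1 blocked=[1, 2, 3]
Op 5: conn=-34 S1=1 S2=24 S3=-1 blocked=[1, 2, 3]
Op 6: conn=-52 S1=1 S2=24 S3=-19 blocked=[1, 2, 3]
Op 7: conn=-22 S1=1 S2=24 S3=-19 blocked=[1, 2, 3]
Op 8: conn=-30 S1=1 S2=16 S3=-19 blocked=[1, 2, 3]
Op 9: conn=-2 S1=1 S2=16 S3=-19 blocked=[1, 2, 3]
Op 10: conn=27 S1=1 S2=16 S3=-19 blocked=[3]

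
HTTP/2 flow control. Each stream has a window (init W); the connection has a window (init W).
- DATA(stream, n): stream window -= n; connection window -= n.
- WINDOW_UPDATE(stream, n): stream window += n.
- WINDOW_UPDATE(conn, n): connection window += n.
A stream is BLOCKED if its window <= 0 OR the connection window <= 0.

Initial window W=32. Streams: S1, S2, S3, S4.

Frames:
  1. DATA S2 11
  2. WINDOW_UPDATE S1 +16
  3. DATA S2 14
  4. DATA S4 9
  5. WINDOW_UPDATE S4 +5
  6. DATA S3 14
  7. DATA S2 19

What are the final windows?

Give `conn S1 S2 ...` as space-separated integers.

Op 1: conn=21 S1=32 S2=21 S3=32 S4=32 blocked=[]
Op 2: conn=21 S1=48 S2=21 S3=32 S4=32 blocked=[]
Op 3: conn=7 S1=48 S2=7 S3=32 S4=32 blocked=[]
Op 4: conn=-2 S1=48 S2=7 S3=32 S4=23 blocked=[1, 2, 3, 4]
Op 5: conn=-2 S1=48 S2=7 S3=32 S4=28 blocked=[1, 2, 3, 4]
Op 6: conn=-16 S1=48 S2=7 S3=18 S4=28 blocked=[1, 2, 3, 4]
Op 7: conn=-35 S1=48 S2=-12 S3=18 S4=28 blocked=[1, 2, 3, 4]

Answer: -35 48 -12 18 28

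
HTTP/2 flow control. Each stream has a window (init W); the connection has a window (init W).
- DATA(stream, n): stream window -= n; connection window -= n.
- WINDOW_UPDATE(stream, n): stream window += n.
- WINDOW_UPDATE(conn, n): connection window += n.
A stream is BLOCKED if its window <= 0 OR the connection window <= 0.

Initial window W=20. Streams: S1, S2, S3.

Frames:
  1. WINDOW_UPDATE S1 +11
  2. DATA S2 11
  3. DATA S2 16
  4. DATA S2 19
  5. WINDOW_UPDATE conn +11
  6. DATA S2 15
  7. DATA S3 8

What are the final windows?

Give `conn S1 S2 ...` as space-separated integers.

Op 1: conn=20 S1=31 S2=20 S3=20 blocked=[]
Op 2: conn=9 S1=31 S2=9 S3=20 blocked=[]
Op 3: conn=-7 S1=31 S2=-7 S3=20 blocked=[1, 2, 3]
Op 4: conn=-26 S1=31 S2=-26 S3=20 blocked=[1, 2, 3]
Op 5: conn=-15 S1=31 S2=-26 S3=20 blocked=[1, 2, 3]
Op 6: conn=-30 S1=31 S2=-41 S3=20 blocked=[1, 2, 3]
Op 7: conn=-38 S1=31 S2=-41 S3=12 blocked=[1, 2, 3]

Answer: -38 31 -41 12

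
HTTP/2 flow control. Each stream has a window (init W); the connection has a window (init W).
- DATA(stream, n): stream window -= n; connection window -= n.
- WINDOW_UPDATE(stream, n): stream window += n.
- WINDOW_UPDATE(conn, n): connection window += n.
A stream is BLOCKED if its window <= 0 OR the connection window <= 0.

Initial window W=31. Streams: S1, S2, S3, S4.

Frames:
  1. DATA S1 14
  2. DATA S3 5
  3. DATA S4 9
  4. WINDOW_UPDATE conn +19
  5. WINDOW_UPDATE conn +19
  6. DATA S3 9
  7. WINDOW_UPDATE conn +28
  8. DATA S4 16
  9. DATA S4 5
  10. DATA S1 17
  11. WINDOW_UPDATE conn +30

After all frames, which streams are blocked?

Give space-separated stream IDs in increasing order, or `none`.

Answer: S1

Derivation:
Op 1: conn=17 S1=17 S2=31 S3=31 S4=31 blocked=[]
Op 2: conn=12 S1=17 S2=31 S3=26 S4=31 blocked=[]
Op 3: conn=3 S1=17 S2=31 S3=26 S4=22 blocked=[]
Op 4: conn=22 S1=17 S2=31 S3=26 S4=22 blocked=[]
Op 5: conn=41 S1=17 S2=31 S3=26 S4=22 blocked=[]
Op 6: conn=32 S1=17 S2=31 S3=17 S4=22 blocked=[]
Op 7: conn=60 S1=17 S2=31 S3=17 S4=22 blocked=[]
Op 8: conn=44 S1=17 S2=31 S3=17 S4=6 blocked=[]
Op 9: conn=39 S1=17 S2=31 S3=17 S4=1 blocked=[]
Op 10: conn=22 S1=0 S2=31 S3=17 S4=1 blocked=[1]
Op 11: conn=52 S1=0 S2=31 S3=17 S4=1 blocked=[1]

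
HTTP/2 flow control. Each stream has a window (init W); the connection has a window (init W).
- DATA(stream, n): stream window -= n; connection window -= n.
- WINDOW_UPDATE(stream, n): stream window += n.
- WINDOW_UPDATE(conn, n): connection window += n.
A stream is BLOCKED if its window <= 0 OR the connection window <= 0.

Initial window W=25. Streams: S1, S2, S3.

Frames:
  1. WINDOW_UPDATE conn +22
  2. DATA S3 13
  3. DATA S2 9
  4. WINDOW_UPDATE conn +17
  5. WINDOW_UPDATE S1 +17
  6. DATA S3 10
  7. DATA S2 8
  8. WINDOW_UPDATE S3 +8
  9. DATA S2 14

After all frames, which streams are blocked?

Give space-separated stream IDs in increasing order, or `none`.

Answer: S2

Derivation:
Op 1: conn=47 S1=25 S2=25 S3=25 blocked=[]
Op 2: conn=34 S1=25 S2=25 S3=12 blocked=[]
Op 3: conn=25 S1=25 S2=16 S3=12 blocked=[]
Op 4: conn=42 S1=25 S2=16 S3=12 blocked=[]
Op 5: conn=42 S1=42 S2=16 S3=12 blocked=[]
Op 6: conn=32 S1=42 S2=16 S3=2 blocked=[]
Op 7: conn=24 S1=42 S2=8 S3=2 blocked=[]
Op 8: conn=24 S1=42 S2=8 S3=10 blocked=[]
Op 9: conn=10 S1=42 S2=-6 S3=10 blocked=[2]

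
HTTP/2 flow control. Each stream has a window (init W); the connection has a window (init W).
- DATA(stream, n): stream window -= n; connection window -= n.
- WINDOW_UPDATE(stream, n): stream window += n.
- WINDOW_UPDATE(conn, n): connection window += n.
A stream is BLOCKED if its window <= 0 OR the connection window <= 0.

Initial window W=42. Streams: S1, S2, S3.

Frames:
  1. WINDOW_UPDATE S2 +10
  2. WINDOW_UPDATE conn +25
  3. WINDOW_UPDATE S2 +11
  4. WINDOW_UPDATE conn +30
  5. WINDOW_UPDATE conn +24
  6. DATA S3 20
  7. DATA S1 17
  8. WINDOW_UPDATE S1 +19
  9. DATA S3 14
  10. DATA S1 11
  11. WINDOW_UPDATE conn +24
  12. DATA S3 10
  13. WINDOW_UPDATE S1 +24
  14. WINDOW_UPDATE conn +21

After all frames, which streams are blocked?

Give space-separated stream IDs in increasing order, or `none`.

Answer: S3

Derivation:
Op 1: conn=42 S1=42 S2=52 S3=42 blocked=[]
Op 2: conn=67 S1=42 S2=52 S3=42 blocked=[]
Op 3: conn=67 S1=42 S2=63 S3=42 blocked=[]
Op 4: conn=97 S1=42 S2=63 S3=42 blocked=[]
Op 5: conn=121 S1=42 S2=63 S3=42 blocked=[]
Op 6: conn=101 S1=42 S2=63 S3=22 blocked=[]
Op 7: conn=84 S1=25 S2=63 S3=22 blocked=[]
Op 8: conn=84 S1=44 S2=63 S3=22 blocked=[]
Op 9: conn=70 S1=44 S2=63 S3=8 blocked=[]
Op 10: conn=59 S1=33 S2=63 S3=8 blocked=[]
Op 11: conn=83 S1=33 S2=63 S3=8 blocked=[]
Op 12: conn=73 S1=33 S2=63 S3=-2 blocked=[3]
Op 13: conn=73 S1=57 S2=63 S3=-2 blocked=[3]
Op 14: conn=94 S1=57 S2=63 S3=-2 blocked=[3]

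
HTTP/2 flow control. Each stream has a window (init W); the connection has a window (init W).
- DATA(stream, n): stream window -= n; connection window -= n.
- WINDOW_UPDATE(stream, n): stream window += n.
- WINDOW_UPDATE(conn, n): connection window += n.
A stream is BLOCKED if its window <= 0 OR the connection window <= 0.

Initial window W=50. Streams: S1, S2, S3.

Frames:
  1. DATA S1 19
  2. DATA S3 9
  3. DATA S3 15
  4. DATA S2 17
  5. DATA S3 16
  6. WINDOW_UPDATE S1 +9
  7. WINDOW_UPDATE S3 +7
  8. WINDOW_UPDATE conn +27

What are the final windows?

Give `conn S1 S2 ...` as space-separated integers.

Op 1: conn=31 S1=31 S2=50 S3=50 blocked=[]
Op 2: conn=22 S1=31 S2=50 S3=41 blocked=[]
Op 3: conn=7 S1=31 S2=50 S3=26 blocked=[]
Op 4: conn=-10 S1=31 S2=33 S3=26 blocked=[1, 2, 3]
Op 5: conn=-26 S1=31 S2=33 S3=10 blocked=[1, 2, 3]
Op 6: conn=-26 S1=40 S2=33 S3=10 blocked=[1, 2, 3]
Op 7: conn=-26 S1=40 S2=33 S3=17 blocked=[1, 2, 3]
Op 8: conn=1 S1=40 S2=33 S3=17 blocked=[]

Answer: 1 40 33 17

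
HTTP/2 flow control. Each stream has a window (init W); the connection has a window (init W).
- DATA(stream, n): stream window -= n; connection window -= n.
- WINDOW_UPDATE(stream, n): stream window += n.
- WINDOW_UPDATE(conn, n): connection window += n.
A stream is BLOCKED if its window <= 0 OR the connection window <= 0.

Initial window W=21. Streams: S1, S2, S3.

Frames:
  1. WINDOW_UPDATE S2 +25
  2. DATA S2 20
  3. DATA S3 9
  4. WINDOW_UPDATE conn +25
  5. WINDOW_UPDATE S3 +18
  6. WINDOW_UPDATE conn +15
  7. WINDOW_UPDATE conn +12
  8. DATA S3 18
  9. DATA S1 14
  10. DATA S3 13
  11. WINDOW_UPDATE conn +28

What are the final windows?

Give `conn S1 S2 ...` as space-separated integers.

Op 1: conn=21 S1=21 S2=46 S3=21 blocked=[]
Op 2: conn=1 S1=21 S2=26 S3=21 blocked=[]
Op 3: conn=-8 S1=21 S2=26 S3=12 blocked=[1, 2, 3]
Op 4: conn=17 S1=21 S2=26 S3=12 blocked=[]
Op 5: conn=17 S1=21 S2=26 S3=30 blocked=[]
Op 6: conn=32 S1=21 S2=26 S3=30 blocked=[]
Op 7: conn=44 S1=21 S2=26 S3=30 blocked=[]
Op 8: conn=26 S1=21 S2=26 S3=12 blocked=[]
Op 9: conn=12 S1=7 S2=26 S3=12 blocked=[]
Op 10: conn=-1 S1=7 S2=26 S3=-1 blocked=[1, 2, 3]
Op 11: conn=27 S1=7 S2=26 S3=-1 blocked=[3]

Answer: 27 7 26 -1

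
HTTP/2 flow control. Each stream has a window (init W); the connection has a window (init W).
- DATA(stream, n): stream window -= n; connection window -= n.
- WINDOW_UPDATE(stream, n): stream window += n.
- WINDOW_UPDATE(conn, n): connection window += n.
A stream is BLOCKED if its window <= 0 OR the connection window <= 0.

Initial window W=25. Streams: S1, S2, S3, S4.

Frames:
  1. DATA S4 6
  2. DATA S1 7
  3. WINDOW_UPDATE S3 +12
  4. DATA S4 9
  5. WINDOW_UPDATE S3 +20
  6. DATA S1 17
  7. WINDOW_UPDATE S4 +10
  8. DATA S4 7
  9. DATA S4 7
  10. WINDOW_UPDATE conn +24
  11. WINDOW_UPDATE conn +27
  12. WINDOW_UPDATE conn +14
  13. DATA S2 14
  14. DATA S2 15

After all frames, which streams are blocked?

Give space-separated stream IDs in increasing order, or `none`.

Op 1: conn=19 S1=25 S2=25 S3=25 S4=19 blocked=[]
Op 2: conn=12 S1=18 S2=25 S3=25 S4=19 blocked=[]
Op 3: conn=12 S1=18 S2=25 S3=37 S4=19 blocked=[]
Op 4: conn=3 S1=18 S2=25 S3=37 S4=10 blocked=[]
Op 5: conn=3 S1=18 S2=25 S3=57 S4=10 blocked=[]
Op 6: conn=-14 S1=1 S2=25 S3=57 S4=10 blocked=[1, 2, 3, 4]
Op 7: conn=-14 S1=1 S2=25 S3=57 S4=20 blocked=[1, 2, 3, 4]
Op 8: conn=-21 S1=1 S2=25 S3=57 S4=13 blocked=[1, 2, 3, 4]
Op 9: conn=-28 S1=1 S2=25 S3=57 S4=6 blocked=[1, 2, 3, 4]
Op 10: conn=-4 S1=1 S2=25 S3=57 S4=6 blocked=[1, 2, 3, 4]
Op 11: conn=23 S1=1 S2=25 S3=57 S4=6 blocked=[]
Op 12: conn=37 S1=1 S2=25 S3=57 S4=6 blocked=[]
Op 13: conn=23 S1=1 S2=11 S3=57 S4=6 blocked=[]
Op 14: conn=8 S1=1 S2=-4 S3=57 S4=6 blocked=[2]

Answer: S2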